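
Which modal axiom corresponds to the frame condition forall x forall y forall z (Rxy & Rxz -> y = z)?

◇ψ → □ψ

A defining formula is ◇ψ → □ψ (the CD axiom).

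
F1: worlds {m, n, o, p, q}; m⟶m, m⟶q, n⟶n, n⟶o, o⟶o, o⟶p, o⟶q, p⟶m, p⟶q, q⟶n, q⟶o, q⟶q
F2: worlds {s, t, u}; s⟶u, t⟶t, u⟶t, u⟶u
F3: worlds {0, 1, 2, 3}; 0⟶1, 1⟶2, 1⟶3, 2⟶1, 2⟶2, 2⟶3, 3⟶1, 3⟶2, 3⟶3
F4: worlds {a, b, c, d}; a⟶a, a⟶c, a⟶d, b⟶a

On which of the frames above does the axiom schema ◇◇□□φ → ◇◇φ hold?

This is the axiom for a generalized confluence (Geach) condition; its first-order frame correspondent is ∀x ∀y (xR²y → ∃w (yR²w ∧ xR²w)).
F1: condition met.
F2: condition met.
F3: condition met.
F4: fails — aR²c but no w with cR²w and aR²w.

F1, F2, F3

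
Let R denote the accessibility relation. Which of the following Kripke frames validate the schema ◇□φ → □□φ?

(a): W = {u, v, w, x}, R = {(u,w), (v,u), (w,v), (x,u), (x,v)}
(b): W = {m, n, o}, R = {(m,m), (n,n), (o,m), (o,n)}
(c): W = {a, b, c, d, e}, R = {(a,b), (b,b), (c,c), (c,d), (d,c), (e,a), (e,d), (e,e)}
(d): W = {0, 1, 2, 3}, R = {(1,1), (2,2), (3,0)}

(d)

Frame correspondent (Sahlqvist): ∀x ∀y ∀z ((xRy ∧ xR²z) → ∃w (yRw ∧ z = w)) — i.e. a generalized confluence (Geach) condition.
(a): fails — xRu, xR²u but no t with uRt and u=t.
(b): fails — oRm, oR²n but no w with mRw and n=w.
(c): fails — cRd, cR²d but no w with dRw and d=w.
(d): satisfies the condition.
Valid on: (d).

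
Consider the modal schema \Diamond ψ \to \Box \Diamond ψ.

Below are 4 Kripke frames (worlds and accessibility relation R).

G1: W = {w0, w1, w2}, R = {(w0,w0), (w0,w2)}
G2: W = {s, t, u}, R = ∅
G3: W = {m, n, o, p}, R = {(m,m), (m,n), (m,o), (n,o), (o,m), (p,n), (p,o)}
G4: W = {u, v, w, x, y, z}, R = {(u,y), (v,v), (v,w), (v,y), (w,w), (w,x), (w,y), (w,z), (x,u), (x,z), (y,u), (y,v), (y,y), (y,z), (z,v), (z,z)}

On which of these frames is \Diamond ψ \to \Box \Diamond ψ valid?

G2

This is the axiom for the Euclidean property; its first-order frame correspondent is \forall x \forall y \forall z (Rxy \wedge Rxz \to Ryz).
G1: fails — Rw0w2 and Rw0w2 but not Rw2w2.
G2: ✓.
G3: fails — Rmo and Rmo but not Roo.
G4: fails — Rvw and Rvv but not Rwv.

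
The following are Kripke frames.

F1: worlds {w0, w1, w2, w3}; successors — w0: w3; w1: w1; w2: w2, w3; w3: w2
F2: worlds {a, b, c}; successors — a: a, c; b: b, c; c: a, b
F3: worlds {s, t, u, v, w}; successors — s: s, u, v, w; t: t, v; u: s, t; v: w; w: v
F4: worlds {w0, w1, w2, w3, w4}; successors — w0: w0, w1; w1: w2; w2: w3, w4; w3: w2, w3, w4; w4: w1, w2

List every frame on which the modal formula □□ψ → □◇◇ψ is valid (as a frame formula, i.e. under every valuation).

The schema corresponds to a generalized confluence (Geach) condition: ∀x ∀z (xRz → ∃w (xR²w ∧ zR²w)).
F1: ✓.
F2: ✓.
F3: fails — vRw but no w* with vR²w* and wR²w*.
F4: fails — w0Rw1 but no w with w0R²w and w1R²w.
Valid on: F1, F2.

F1, F2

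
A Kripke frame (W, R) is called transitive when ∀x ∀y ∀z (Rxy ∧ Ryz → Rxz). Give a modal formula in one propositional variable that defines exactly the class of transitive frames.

This is transitivity; the standard corresponding axiom is 4: □s → □□s.
Suppose □s→□□s is valid. Take Rxy, Ryz and set V(s)={w : Rxw}. Then □s at x, so □□s at x, so □s at y, so s at z, i.e. Rxz.

□s → □□s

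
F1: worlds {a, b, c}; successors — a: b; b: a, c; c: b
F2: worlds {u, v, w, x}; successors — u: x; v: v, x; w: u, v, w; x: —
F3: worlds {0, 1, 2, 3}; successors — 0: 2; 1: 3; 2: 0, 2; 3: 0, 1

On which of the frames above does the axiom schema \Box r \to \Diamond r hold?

This is the axiom for seriality; its first-order frame correspondent is \forall x \exists y Rxy.
F1: ✓.
F2: fails — world x has no successor.
F3: ✓.

F1, F3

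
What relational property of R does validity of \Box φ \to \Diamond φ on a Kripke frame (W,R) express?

Suppose □φ→◇φ is valid. At any x set V(φ)=W. Then □φ at x, so ◇φ at x, so x has a successor.

seriality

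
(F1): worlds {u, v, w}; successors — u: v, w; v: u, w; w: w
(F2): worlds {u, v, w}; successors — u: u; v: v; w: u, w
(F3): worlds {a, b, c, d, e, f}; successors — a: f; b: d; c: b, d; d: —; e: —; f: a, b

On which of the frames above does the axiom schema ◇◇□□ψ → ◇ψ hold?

(F1), (F2)

This is the axiom for a generalized confluence (Geach) condition; its first-order frame correspondent is ∀x ∀y (xR²y → ∃w (yR²w ∧ xRw)).
(F1): ✓.
(F2): ✓.
(F3): fails — aR²a but no w with aR²w and aRw.
Valid on: (F1), (F2).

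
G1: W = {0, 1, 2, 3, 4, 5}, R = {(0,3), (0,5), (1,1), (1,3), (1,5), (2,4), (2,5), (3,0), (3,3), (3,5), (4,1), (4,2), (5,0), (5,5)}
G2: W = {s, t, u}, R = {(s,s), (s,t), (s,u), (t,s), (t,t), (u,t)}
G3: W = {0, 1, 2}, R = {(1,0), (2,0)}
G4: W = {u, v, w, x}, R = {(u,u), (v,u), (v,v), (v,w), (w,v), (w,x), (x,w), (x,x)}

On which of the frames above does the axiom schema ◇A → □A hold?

This is the axiom for partial functionality; its first-order frame correspondent is ∀x ∀y ∀z (Rxy ∧ Rxz → y = z).
G1: fails — 0 sees both 3 and 5.
G2: fails — s sees both s and t.
G3: ✓.
G4: fails — v sees both u and v.

G3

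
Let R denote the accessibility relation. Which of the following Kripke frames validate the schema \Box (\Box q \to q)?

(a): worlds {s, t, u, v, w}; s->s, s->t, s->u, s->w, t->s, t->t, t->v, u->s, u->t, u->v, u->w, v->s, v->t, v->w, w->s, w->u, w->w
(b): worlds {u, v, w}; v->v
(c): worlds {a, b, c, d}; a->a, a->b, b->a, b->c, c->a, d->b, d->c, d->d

Frame correspondent (Sahlqvist): \forall x \forall y (Rxy \to Ryy) — i.e. shift-reflexivity.
(a): fails — Ruv but not Rvv.
(b): holds.
(c): fails — Rbc but not Rcc.
Valid on: (b).

(b)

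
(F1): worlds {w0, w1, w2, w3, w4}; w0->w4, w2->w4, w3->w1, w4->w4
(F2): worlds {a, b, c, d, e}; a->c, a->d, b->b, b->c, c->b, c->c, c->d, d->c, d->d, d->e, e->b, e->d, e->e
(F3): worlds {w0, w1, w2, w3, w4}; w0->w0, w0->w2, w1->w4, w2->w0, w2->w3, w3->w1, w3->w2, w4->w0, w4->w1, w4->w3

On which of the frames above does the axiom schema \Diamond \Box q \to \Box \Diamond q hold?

(F2)

This is the axiom for convergence; its first-order frame correspondent is \forall x \forall y \forall z (Rxy \wedge Rxz \to \exists w (Ryw \wedge Rzw)).
(F1): fails — Rw3w1 and Rw3w1 but w1 and w1 have no common successor.
(F2): condition met.
(F3): fails — Rw3w1 and Rw3w2 but w1 and w2 have no common successor.
Valid on: (F2).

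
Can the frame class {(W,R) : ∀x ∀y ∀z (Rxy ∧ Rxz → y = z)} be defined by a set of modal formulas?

The condition is partial functionality. A defining modal formula is ◇q → □q.
Suppose ◇q→□q is valid. Take Rxy, Rxz and set V(q)={y}. Then ◇q at x, so □q at x, so q at z, i.e. z=y.

Yes, by ◇q → □q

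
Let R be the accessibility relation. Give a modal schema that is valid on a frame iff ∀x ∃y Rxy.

□ψ → ◇ψ

This is seriality; the standard corresponding axiom is D: □ψ → ◇ψ.
Suppose □ψ→◇ψ is valid. At any x set V(ψ)=W. Then □ψ at x, so ◇ψ at x, so x has a successor.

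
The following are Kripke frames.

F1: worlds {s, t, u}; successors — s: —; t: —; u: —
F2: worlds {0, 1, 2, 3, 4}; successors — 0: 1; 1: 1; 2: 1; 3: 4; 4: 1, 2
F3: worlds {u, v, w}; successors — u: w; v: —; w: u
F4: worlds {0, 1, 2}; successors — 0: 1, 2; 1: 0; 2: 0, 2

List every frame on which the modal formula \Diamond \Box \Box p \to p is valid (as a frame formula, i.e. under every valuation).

F1

The schema corresponds to a generalized confluence (Geach) condition: \forall x \forall y (xRy \to \exists w (y R^2 w \wedge x = w)).
F1: condition met.
F2: fails — 0R1 but no w with 1R²w and 0=w.
F3: fails — uRw but no t with wR²t and u=t.
F4: fails — 0R1 but no w with 1R²w and 0=w.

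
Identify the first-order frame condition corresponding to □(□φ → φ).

Shift-reflexivity

Suppose □(□φ→φ) is valid. Take Rxy and set V(φ)={w : Ryw}. Then at y, □φ holds; since □(□φ→φ) at x, □φ→φ at y, so φ at y, i.e. Ryy.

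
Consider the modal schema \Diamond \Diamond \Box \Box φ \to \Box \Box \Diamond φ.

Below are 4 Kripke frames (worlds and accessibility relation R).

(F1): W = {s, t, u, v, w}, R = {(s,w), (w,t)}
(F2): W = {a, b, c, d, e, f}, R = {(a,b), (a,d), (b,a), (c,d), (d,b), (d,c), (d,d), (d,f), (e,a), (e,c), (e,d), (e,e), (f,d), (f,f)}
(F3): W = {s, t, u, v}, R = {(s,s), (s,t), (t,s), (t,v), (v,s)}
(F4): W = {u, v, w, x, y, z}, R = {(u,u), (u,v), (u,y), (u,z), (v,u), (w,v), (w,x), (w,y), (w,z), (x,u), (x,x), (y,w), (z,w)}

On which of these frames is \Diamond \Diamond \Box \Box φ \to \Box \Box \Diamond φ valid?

(F3)

The schema corresponds to a generalized confluence (Geach) condition: \forall x \forall y \forall z ((x R^2 y \wedge x R^2 z) \to \exists w (y R^2 w \wedge zRw)).
(F1): fails — sR²t, sR²t but no w* with tR²w* and tRw*.
(F2): fails — aR²b, aR²b but no w with bR²w and bRw.
(F3): holds.
(F4): fails — uR²v, uR²y but no t with vR²t and yRt.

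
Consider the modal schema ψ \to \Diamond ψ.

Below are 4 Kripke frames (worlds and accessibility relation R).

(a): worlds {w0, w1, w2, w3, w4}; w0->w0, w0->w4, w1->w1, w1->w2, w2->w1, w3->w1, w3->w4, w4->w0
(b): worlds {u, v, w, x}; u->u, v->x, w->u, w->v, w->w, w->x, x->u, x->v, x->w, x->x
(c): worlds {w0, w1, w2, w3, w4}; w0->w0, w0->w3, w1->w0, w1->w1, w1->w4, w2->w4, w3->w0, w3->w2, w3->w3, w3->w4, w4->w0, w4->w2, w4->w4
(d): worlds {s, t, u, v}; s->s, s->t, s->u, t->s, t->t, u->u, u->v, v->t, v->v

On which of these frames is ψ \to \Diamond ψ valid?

(d)

Frame correspondent (Sahlqvist): \forall x Rxx — i.e. reflexivity.
(a): fails — world w2 does not see itself.
(b): fails — world v does not see itself.
(c): fails — world w2 does not see itself.
(d): condition met.
Valid on: (d).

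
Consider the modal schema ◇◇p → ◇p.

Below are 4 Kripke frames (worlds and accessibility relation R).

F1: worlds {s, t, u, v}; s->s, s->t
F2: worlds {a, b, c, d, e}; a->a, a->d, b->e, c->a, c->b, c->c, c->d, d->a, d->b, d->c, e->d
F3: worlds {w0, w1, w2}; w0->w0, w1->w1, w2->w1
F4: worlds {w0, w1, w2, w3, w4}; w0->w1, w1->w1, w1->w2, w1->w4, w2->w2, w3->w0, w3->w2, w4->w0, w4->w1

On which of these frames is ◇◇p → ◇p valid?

F1, F3

The schema corresponds to transitivity: ∀x ∀y ∀z (Rxy ∧ Ryz → Rxz).
F1: satisfies the condition.
F2: fails — Rdc and Rcd but not Rdd.
F3: satisfies the condition.
F4: fails — Rw3w0 and Rw0w1 but not Rw3w1.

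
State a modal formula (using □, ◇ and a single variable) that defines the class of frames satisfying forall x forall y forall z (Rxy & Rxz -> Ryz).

◇ψ → □◇ψ

The condition is the Euclidean property. The 5 schema ◇ψ → □◇ψ defines it.
Suppose ◇ψ→□◇ψ is valid. Take Rxy, Rxz and set V(ψ)={y}. Then ◇ψ at x, so □◇ψ at x, so ◇ψ at z, so some w with Rzw has ψ; w=y, i.e. Rzy. By symmetry of the argument, Ryz.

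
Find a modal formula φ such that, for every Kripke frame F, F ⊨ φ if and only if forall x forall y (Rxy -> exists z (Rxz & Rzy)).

□□s → □s

This is density; the standard corresponding axiom is C4: □□s → □s.
Suppose □□s→□s is valid. Take Rxy and set V(s)={w : xR²w}. Then □□s at x, so □s at x, so s at y, i.e. ∃z(Rxz∧Rzy).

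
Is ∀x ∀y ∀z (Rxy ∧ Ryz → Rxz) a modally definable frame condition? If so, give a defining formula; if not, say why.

Yes, by □r → □□r

The condition is transitivity. A defining modal formula is □r → □□r.
Suppose □r→□□r is valid. Take Rxy, Ryz and set V(r)={w : Rxw}. Then □r at x, so □□r at x, so □r at y, so r at z, i.e. Rxz.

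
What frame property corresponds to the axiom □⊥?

emptiness of R

□⊥ is valid iff no world has any successor (otherwise □⊥ fails at any world with one).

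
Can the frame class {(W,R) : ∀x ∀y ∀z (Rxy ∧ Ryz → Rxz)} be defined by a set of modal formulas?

This is a Sahlqvist condition; the 4 axiom □r → □□r defines it.

Yes — defined by □r → □□r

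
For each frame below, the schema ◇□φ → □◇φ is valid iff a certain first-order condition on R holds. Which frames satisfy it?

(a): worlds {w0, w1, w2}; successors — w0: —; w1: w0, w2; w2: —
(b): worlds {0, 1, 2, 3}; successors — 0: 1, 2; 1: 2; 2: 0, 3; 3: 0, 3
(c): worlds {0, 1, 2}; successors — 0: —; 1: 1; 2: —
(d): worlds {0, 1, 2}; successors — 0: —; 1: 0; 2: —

This is the axiom for convergence; its first-order frame correspondent is ∀x ∀y ∀z (Rxy ∧ Rxz → ∃w (Ryw ∧ Rzw)).
(a): fails — Rw1w2 and Rw1w2 but w2 and w2 have no common successor.
(b): fails — R02 and R01 but 2 and 1 have no common successor.
(c): satisfies the condition.
(d): fails — R10 and R10 but 0 and 0 have no common successor.
Valid on: (c).

(c)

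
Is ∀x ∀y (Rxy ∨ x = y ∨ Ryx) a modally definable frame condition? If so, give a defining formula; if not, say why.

Any modally definable frame class is closed under disjoint unions.
Take 4 disjoint single-world reflexive frames: each is trivially connected, but their disjoint union has 4 worlds with no edge between distinct components, so it is not connected.
So no modal formula (or set of formulas) defines exactly the connected frames.

Not modally definable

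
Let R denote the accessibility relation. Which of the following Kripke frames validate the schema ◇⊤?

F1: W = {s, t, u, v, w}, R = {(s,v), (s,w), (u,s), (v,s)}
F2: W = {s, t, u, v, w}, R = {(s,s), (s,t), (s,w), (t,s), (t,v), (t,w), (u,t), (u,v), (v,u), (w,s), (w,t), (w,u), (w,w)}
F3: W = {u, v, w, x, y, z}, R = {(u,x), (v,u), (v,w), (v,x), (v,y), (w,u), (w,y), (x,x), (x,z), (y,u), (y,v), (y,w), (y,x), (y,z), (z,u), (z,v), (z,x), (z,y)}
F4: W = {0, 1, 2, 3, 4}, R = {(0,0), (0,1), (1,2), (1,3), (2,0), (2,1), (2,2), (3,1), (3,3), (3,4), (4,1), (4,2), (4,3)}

F2, F3, F4

Frame correspondent (Sahlqvist): ∀x ∃y Rxy — i.e. seriality.
F1: fails — world t has no successor.
F2: holds.
F3: holds.
F4: holds.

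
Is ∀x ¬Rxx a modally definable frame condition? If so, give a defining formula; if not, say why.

If a class were modally definable it would be closed under surjective bounded morphisms (Goldblatt–Thomason).
The 3-cycle (worlds w0,w1,w2 with w0→w1→w2→w0) is irreflexive, and the map sending every world to a single reflexive point • is a surjective bounded morphism (forth: every edge maps to (•,•); back: every world has a successor). So any modal formula valid on the 3-cycle is also valid on the reflexive point, which is not irreflexive.
So no modal formula (or set of formulas) defines exactly the irreflexive frames.

Not modally definable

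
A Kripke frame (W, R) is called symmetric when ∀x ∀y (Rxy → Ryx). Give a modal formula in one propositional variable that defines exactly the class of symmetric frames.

p → □◇p

The condition is symmetry. The B schema p → □◇p defines it.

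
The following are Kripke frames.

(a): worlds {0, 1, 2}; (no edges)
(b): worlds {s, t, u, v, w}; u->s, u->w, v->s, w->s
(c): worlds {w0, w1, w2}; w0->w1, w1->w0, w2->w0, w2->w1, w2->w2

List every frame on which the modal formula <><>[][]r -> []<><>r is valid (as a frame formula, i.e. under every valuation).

Frame correspondent (Sahlqvist): forall x forall y forall z ((x R^2 y & xRz) -> exists w (y R^2 w & z R^2 w)) — i.e. a generalized confluence (Geach) condition.
(a): satisfies the condition.
(b): fails — uR²s, uRs but no w* with sR²w* and sR²w*.
(c): fails — w0R²w0, w0Rw1 but no w with w0R²w and w1R²w.

(a)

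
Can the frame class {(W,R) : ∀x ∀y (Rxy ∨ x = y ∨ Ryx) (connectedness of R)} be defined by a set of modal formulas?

No

Modal frame validity is preserved under disjoint unions.
Take 3 disjoint single-world reflexive frames: each is trivially connected, but their disjoint union has 3 worlds with no edge between distinct components, so it is not connected.
So no modal formula (or set of formulas) defines exactly the connected frames.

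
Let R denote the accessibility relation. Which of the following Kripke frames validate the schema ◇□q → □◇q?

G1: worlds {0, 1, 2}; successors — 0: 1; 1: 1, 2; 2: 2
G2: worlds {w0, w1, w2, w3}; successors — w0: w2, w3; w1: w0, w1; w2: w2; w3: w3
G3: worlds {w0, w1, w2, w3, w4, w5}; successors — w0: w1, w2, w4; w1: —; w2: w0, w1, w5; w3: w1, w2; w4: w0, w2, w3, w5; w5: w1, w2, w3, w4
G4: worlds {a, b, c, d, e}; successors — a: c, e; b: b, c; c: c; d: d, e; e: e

G1

Frame correspondent (Sahlqvist): ∀x ∀y ∀z (Rxy ∧ Rxz → ∃w (Ryw ∧ Rzw)) — i.e. convergence.
G1: holds.
G2: fails — Rw0w2 and Rw0w3 but w2 and w3 have no common successor.
G3: fails — Rw0w4 and Rw0w1 but w4 and w1 have no common successor.
G4: fails — Rae and Rac but e and c have no common successor.
Valid on: G1.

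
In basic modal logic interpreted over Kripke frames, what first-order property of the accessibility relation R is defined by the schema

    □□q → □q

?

Suppose □□q→□q is valid. Take Rxy and set V(q)={w : xR²w}. Then □□q at x, so □q at x, so q at y, i.e. ∃z(Rxz∧Rzy).

density: ∀x ∀y (Rxy → ∃z (Rxz ∧ Rzy))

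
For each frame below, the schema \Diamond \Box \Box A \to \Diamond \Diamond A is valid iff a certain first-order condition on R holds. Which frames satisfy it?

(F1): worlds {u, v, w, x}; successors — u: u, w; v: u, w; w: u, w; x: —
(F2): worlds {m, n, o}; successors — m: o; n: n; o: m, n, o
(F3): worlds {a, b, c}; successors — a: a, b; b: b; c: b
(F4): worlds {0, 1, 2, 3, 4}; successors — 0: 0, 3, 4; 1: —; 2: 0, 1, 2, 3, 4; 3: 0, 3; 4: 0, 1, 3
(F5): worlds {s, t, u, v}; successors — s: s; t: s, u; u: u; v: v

(F1), (F2), (F3), (F5)

This is the axiom for a generalized confluence (Geach) condition; its first-order frame correspondent is \forall x \forall y (xRy \to \exists w (y R^2 w \wedge x R^2 w)).
(F1): satisfies the condition.
(F2): satisfies the condition.
(F3): satisfies the condition.
(F4): fails — 2R1 but no w with 1R²w and 2R²w.
(F5): satisfies the condition.
Valid on: (F1), (F2), (F3), (F5).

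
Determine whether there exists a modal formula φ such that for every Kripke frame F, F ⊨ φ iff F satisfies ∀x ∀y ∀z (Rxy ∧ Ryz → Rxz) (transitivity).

Definable; □q → □□q defines it

This is a Sahlqvist condition; the 4 axiom □q → □□q defines it.
Suppose □q→□□q is valid. Take Rxy, Ryz and set V(q)={w : Rxw}. Then □q at x, so □□q at x, so □q at y, so q at z, i.e. Rxz.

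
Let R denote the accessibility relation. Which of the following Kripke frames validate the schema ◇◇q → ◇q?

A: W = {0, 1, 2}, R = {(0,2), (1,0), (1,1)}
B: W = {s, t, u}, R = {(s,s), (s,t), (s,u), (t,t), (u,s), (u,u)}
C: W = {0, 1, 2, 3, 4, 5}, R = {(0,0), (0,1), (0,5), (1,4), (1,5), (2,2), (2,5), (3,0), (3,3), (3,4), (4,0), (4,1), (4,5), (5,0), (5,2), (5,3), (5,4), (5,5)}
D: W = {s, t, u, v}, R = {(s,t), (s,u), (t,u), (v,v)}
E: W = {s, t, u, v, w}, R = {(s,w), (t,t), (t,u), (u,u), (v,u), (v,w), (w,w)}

D, E

The schema corresponds to a generalized confluence (Geach) condition: ∀x ∀y (xR²y → ∃w (y = w ∧ xRw)).
A: fails — 1R²2 but no w with 2=w and 1Rw.
B: fails — uR²t but no w with t=w and uRw.
C: fails — 0R²2 but no w with 2=w and 0Rw.
D: ✓.
E: ✓.
Valid on: D, E.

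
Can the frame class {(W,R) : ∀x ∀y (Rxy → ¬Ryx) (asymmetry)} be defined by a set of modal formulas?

If a class were modally definable it would be closed under surjective bounded morphisms (Goldblatt–Thomason).
The 4-cycle (worlds a,b,c,d with a→b→c→d→a) is asymmetric. Mapping every world to a single reflexive point • is a surjective bounded morphism, and the reflexive point is not asymmetric (R•• but asymmetry requires ¬R••).
So no modal formula (or set of formulas) defines exactly the asymmetric frames.

Not modally definable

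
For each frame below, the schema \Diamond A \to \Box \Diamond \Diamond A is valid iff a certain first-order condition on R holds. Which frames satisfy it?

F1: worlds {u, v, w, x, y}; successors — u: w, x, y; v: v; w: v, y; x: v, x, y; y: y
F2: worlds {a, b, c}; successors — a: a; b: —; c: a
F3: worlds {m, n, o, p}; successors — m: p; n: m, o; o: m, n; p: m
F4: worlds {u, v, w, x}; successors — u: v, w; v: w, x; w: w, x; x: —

This is the axiom for a generalized confluence (Geach) condition; its first-order frame correspondent is \forall x \forall y \forall z ((xRy \wedge xRz) \to \exists w (y = w \wedge z R^2 w)).
F1: fails — uRw, uRw but no t with w=t and wR²t.
F2: condition met.
F3: fails — nRo, nRm but no w with o=w and mR²w.
F4: fails — uRv, uRv but no t with v=t and vR²t.
Valid on: F2.

F2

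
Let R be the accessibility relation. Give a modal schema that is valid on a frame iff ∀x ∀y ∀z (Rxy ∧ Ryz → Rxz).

□ψ → □□ψ

A defining formula is □ψ → □□ψ (the 4 axiom).
Suppose □ψ→□□ψ is valid. Take Rxy, Ryz and set V(ψ)={w : Rxw}. Then □ψ at x, so □□ψ at x, so □ψ at y, so ψ at z, i.e. Rxz.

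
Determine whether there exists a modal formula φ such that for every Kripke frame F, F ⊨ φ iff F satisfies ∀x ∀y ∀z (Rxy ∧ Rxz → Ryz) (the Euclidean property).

This is a Sahlqvist condition; the 5 axiom ◇q → □◇q defines it.
Suppose ◇q→□◇q is valid. Take Rxy, Rxz and set V(q)={y}. Then ◇q at x, so □◇q at x, so ◇q at z, so some w with Rzw has q; w=y, i.e. Rzy. By symmetry of the argument, Ryz.

Yes — defined by ◇q → □◇q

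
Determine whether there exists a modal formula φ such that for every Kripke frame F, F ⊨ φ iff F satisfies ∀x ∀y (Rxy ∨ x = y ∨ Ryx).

Not modally definable

If a class were modally definable it would be closed under disjoint unions (Goldblatt–Thomason).
Take 4 disjoint single-world reflexive frames: each is trivially connected, but their disjoint union has 4 worlds with no edge between distinct components, so it is not connected.
Hence connectedness of R is not modally definable.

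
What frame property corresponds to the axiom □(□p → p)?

Suppose □(□p→p) is valid. Take Rxy and set V(p)={w : Ryw}. Then at y, □p holds; since □(□p→p) at x, □p→p at y, so p at y, i.e. Ryy.
Conversely, any frame satisfying ∀x ∀y (Rxy → Ryy) validates the schema.
Frame condition: ∀x ∀y (Rxy → Ryy).

shift-reflexivity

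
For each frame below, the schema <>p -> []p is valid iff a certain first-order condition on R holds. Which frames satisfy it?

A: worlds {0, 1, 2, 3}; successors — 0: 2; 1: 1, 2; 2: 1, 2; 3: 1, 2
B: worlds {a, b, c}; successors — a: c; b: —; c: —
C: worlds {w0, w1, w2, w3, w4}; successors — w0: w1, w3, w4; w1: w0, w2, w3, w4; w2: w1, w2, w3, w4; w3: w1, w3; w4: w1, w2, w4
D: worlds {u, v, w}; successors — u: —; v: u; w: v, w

The schema corresponds to partial functionality: forall x forall y forall z (Rxy & Rxz -> y = z).
A: fails — 1 sees both 1 and 2.
B: holds.
C: fails — w0 sees both w1 and w3.
D: fails — w sees both v and w.
Valid on: B.

B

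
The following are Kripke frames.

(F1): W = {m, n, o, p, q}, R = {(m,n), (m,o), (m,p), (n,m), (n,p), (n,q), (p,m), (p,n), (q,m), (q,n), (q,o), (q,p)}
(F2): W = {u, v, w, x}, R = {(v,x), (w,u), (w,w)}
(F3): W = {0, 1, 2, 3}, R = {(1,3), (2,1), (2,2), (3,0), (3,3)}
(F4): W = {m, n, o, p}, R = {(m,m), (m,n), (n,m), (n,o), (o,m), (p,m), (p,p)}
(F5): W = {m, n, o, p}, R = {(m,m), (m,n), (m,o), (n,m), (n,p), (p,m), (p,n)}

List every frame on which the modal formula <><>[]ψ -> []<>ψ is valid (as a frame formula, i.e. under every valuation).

The schema corresponds to a generalized confluence (Geach) condition: forall x forall y forall z ((x R^2 y & xRz) -> exists w (yRw & zRw)).
(F1): fails — mR²m, mRo but no w with mRw and oRw.
(F2): fails — wR²u, wRu but no t with uRt and uRt.
(F3): fails — 1R²0, 1R3 but no w with 0Rw and 3Rw.
(F4): holds.
(F5): fails — mR²m, mRo but no w with mRw and oRw.
Valid on: (F4).

(F4)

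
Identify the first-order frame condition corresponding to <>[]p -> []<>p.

Suppose ◇□p→□◇p is valid. Take Rxy, Rxz and set V(p)={w : Ryw}. Then □p at y so ◇□p at x, so □◇p at x, so ◇p at z, giving w with Rzw and Ryw.
Conversely, on a frame with convergence the schema holds at every world under every valuation.
So the correspondent is convergence.

Convergence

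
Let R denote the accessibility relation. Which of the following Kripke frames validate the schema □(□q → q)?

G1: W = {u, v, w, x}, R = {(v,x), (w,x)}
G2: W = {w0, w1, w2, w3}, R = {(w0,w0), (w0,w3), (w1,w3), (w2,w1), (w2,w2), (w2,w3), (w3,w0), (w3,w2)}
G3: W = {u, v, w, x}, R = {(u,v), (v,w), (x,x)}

Frame correspondent (Sahlqvist): ∀x ∀y (Rxy → Ryy) — i.e. shift-reflexivity.
G1: fails — Rvx but not Rxx.
G2: fails — Rw1w3 but not Rw3w3.
G3: fails — Ruv but not Rvv.
Valid on no frame.

none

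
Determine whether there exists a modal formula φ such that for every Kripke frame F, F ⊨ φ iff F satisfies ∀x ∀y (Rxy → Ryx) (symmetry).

This is a Sahlqvist condition; the B axiom r → □◇r defines it.
Suppose r→□◇r is valid. Take Rxy and set V(r)={x}. Then r at x, so □◇r at x, so ◇r at y, so some z with Ryz has r; z=x, i.e. Ryx.

Yes, by r → □◇r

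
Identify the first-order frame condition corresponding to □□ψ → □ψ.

Density

This schema is the C4 axiom.
Its frame correspondent is density — ∀x ∀y (Rxy → ∃z (Rxz ∧ Rzy)).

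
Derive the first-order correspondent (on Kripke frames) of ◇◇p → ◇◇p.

This is a Sahlqvist (Geach-type) schema ◇^2□^0p → □^0◇^2p.
First-order correspondent: ∀x ∀y (xR²y → ∃w (y = w ∧ xR²w)).

∀x ∀y (xR²y → ∃w (y = w ∧ xR²w))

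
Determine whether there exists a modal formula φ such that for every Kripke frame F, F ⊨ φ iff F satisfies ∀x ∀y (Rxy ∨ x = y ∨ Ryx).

Not definable by any modal formula

Modal frame validity is preserved under disjoint unions.
Take 2 disjoint single-world reflexive frames: each is trivially connected, but their disjoint union has 2 worlds with no edge between distinct components, so it is not connected.
So no modal formula (or set of formulas) defines exactly the connected frames.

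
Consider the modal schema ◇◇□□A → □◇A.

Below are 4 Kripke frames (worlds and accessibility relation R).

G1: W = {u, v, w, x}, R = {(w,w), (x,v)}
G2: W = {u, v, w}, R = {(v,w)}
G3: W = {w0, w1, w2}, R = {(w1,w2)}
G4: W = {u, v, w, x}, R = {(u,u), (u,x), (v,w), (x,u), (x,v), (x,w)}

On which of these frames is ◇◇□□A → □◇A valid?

G1, G2, G3

Frame correspondent (Sahlqvist): ∀x ∀y ∀z ((xR²y ∧ xRz) → ∃w (yR²w ∧ zRw)) — i.e. a generalized confluence (Geach) condition.
G1: holds.
G2: holds.
G3: holds.
G4: fails — uR²v, uRu but no t with vR²t and uRt.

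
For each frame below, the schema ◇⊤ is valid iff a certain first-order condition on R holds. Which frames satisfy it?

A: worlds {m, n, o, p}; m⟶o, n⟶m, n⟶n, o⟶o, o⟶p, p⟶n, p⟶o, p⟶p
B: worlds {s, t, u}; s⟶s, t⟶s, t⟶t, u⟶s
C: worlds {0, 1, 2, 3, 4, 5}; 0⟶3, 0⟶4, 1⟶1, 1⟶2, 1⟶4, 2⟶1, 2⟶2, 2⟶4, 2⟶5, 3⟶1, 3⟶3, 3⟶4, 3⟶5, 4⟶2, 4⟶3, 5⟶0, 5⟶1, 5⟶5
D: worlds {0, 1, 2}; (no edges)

The schema corresponds to seriality: ∀x ∃y Rxy.
A: ✓.
B: ✓.
C: ✓.
D: fails — world 0 has no successor.
Valid on: A, B, C.

A, B, C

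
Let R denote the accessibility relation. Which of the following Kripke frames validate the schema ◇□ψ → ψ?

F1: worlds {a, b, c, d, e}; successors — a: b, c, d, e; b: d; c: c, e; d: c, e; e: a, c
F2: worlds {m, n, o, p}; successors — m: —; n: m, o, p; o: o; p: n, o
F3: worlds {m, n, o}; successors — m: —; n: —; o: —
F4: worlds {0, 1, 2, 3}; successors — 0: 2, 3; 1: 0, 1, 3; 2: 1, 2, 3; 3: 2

Frame correspondent (Sahlqvist): ∀x ∀y (Rxy → Ryx) — i.e. symmetry.
F1: fails — Rde but not Red.
F2: fails — Rno but not Ron.
F3: ✓.
F4: fails — R10 but not R01.
Valid on: F3.

F3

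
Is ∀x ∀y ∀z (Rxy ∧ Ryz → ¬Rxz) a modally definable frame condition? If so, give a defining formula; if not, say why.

No

Any modally definable frame class is closed under surjective bounded morphisms.
The 3-cycle (worlds 0,1,2 with 0→1→2→0) is intransitive. Mapping every world to a single reflexive point • is a surjective bounded morphism; the reflexive point is not intransitive (R••∧R•• but R••).
Hence intransitivity is not modally definable.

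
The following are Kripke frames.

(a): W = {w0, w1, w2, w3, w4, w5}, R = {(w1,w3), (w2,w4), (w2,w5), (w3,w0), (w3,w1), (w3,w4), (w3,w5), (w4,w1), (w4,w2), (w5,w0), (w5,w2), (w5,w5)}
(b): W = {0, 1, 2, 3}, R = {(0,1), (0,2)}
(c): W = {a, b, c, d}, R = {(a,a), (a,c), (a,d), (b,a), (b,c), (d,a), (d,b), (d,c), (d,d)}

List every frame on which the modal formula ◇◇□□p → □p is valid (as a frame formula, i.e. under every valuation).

Frame correspondent (Sahlqvist): ∀x ∀y ∀z ((xR²y ∧ xRz) → ∃w (yR²w ∧ z = w)) — i.e. a generalized confluence (Geach) condition.
(a): fails — w1R²w0, w1Rw3 but no w with w0R²w and w3=w.
(b): satisfies the condition.
(c): fails — aR²c, aRa but no w with cR²w and a=w.

(b)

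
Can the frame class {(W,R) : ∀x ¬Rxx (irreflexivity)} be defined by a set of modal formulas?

Any modally definable frame class is closed under surjective bounded morphisms.
The 5-cycle (worlds 0,1,2,3,4 with 0→1→2→3→4→0) is irreflexive, and the map sending every world to a single reflexive point • is a surjective bounded morphism (forth: every edge maps to (•,•); back: every world has a successor). So any modal formula valid on the 5-cycle is also valid on the reflexive point, which is not irreflexive.
So the class is not modally definable.

No — not modally definable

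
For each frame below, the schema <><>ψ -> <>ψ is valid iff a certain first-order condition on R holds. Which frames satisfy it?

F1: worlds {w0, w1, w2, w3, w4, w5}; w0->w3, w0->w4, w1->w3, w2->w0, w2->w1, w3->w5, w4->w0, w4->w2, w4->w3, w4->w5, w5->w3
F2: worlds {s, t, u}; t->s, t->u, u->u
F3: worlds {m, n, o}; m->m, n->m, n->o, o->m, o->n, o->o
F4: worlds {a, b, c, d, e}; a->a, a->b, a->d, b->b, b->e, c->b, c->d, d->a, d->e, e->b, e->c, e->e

F2

This is the axiom for transitivity; its first-order frame correspondent is forall x forall y forall z (Rxy & Ryz -> Rxz).
F1: fails — Rw0w4 and Rw4w5 but not Rw0w5.
F2: satisfies the condition.
F3: fails — Rno and Ron but not Rnn.
F4: fails — Rcd and Rde but not Rce.
Valid on: F2.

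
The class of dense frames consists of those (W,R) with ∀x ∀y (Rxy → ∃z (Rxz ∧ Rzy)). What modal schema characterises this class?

□□s → □s

A defining formula is □□s → □s (the C4 axiom).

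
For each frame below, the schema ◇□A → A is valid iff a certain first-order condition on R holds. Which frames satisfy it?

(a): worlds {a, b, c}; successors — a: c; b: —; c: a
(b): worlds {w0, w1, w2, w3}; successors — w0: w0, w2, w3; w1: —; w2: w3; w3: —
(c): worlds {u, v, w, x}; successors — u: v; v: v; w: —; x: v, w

The schema corresponds to symmetry: ∀x ∀y (Rxy → Ryx).
(a): holds.
(b): fails — Rw0w2 but not Rw2w0.
(c): fails — Ruv but not Rvu.

(a)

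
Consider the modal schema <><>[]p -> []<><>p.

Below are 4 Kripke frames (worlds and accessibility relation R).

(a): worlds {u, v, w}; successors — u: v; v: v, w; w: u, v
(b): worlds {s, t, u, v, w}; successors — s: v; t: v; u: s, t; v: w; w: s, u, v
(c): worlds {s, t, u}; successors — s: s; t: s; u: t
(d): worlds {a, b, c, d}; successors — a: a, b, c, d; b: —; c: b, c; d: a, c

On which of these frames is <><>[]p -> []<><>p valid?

The schema corresponds to a generalized confluence (Geach) condition: forall x forall y forall z ((x R^2 y & xRz) -> exists w (yRw & z R^2 w)).
(a): ✓.
(b): fails — wR²s, wRs but no w* with sRw* and sR²w*.
(c): ✓.
(d): fails — aR²a, aRb but no w with aRw and bR²w.
Valid on: (a), (c).

(a), (c)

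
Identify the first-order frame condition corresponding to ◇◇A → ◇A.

transitivity

This is frame-equivalent to □A → □□A (substitute ¬A for A and contrapose).
Suppose □A→□□A is valid. Take Rxy, Ryz and set V(A)={w : Rxw}. Then □A at x, so □□A at x, so □A at y, so A at z, i.e. Rxz.
The converse is a direct semantic check.
So the correspondent is transitivity.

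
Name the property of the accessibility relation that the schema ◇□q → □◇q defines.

convergence: ∀x ∀y ∀z (Rxy ∧ Rxz → ∃w (Ryw ∧ Rzw))

Suppose ◇□q→□◇q is valid. Take Rxy, Rxz and set V(q)={w : Ryw}. Then □q at y so ◇□q at x, so □◇q at x, so ◇q at z, giving w with Rzw and Ryw.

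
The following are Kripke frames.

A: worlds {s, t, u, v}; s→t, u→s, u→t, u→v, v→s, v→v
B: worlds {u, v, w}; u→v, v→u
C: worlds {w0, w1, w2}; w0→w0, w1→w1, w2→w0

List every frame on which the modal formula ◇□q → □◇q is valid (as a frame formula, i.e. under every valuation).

Frame correspondent (Sahlqvist): ∀x ∀y ∀z (Rxy ∧ Rxz → ∃w (Ryw ∧ Rzw)) — i.e. convergence.
A: fails — Rst and Rst but t and t have no common successor.
B: satisfies the condition.
C: satisfies the condition.

B, C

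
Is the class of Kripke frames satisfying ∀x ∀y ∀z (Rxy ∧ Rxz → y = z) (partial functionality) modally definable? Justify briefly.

Yes: it is partial functionality, defined by the CD schema ◇q → □q.
Suppose ◇q→□q is valid. Take Rxy, Rxz and set V(q)={y}. Then ◇q at x, so □q at x, so q at z, i.e. z=y.

Yes — defined by ◇q → □q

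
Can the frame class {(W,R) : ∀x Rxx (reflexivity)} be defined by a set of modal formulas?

Yes, by □r → r

This is a Sahlqvist condition; the T axiom □r → r defines it.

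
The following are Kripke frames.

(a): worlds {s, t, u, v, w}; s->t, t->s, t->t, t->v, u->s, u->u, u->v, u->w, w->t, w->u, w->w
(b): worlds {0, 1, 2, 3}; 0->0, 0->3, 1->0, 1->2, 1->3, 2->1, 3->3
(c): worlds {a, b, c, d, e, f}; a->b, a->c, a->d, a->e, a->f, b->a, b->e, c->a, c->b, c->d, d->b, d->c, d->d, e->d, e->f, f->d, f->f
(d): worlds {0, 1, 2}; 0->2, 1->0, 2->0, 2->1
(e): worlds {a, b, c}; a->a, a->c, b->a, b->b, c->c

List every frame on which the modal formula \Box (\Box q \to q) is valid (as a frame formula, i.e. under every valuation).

This is the axiom for shift-reflexivity; its first-order frame correspondent is \forall x \forall y (Rxy \to Ryy).
(a): fails — Ruv but not Rvv.
(b): fails — R12 but not R22.
(c): fails — Rdc but not Rcc.
(d): fails — R10 but not R00.
(e): holds.

(e)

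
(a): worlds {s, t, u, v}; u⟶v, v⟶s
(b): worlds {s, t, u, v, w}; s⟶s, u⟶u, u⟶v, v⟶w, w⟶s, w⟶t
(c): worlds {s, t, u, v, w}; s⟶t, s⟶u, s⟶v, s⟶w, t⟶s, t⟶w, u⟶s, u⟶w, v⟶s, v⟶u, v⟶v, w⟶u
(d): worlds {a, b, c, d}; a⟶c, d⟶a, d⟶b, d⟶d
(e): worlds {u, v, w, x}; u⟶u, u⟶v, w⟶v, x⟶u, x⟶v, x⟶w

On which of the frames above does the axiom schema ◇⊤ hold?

The schema corresponds to seriality: ∀x ∃y Rxy.
(a): fails — world s has no successor.
(b): fails — world t has no successor.
(c): satisfies the condition.
(d): fails — world b has no successor.
(e): fails — world v has no successor.

(c)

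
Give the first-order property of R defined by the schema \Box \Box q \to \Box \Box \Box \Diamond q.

\forall x \forall z (x R^3 z \to \exists w (x R^2 w \wedge zRw))

This is a Sahlqvist (Geach-type) schema ◇^0□^2q → □^3◇^1q.
Minimal-valuation argument: fix x; take any y with xR^0y and any z with xR^3z. Set V(q) to the set of worlds R-reachable from y in exactly 2 steps. Then □^2q holds at y, so the antecedent holds at x; validity forces ◇^1q at z, giving a w with zR^1w and yR^2w.
First-order correspondent: \forall x \forall z (x R^3 z \to \exists w (x R^2 w \wedge zRw)).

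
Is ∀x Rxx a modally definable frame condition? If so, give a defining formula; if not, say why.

This is a Sahlqvist condition; the T axiom □r → r defines it.
Suppose □r→r is valid. At any x set V(r)={w : Rxw}. Then □r holds at x, so r holds at x, i.e. Rxx.

Yes, by □r → r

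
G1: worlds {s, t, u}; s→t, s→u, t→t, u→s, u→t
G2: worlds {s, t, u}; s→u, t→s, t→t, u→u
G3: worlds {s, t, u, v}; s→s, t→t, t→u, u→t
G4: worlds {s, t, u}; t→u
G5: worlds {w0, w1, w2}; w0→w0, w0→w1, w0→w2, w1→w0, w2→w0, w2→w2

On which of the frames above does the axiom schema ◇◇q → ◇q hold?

The schema corresponds to transitivity: ∀x ∀y ∀z (Rxy ∧ Ryz → Rxz).
G1: fails — Rus and Rsu but not Ruu.
G2: fails — Rts and Rsu but not Rtu.
G3: fails — Rut and Rtu but not Ruu.
G4: condition met.
G5: fails — Rw1w0 and Rw0w1 but not Rw1w1.
Valid on: G4.

G4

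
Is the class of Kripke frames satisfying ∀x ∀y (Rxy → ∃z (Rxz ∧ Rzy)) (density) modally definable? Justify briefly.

The condition is density. A defining modal formula is □□p → □p.
Suppose □□p→□p is valid. Take Rxy and set V(p)={w : xR²w}. Then □□p at x, so □p at x, so p at y, i.e. ∃z(Rxz∧Rzy).

Definable; □□p → □p defines it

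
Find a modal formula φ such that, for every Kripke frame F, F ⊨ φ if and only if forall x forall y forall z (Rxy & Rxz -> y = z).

A defining formula is ◇s → □s (the CD axiom).

◇s → □s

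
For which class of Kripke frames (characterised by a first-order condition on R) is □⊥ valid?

emptiness of R: ∀x ∀y ¬Rxy

□⊥ is valid iff no world has any successor (otherwise □⊥ fails at any world with one).
The converse is a direct semantic check.
Frame condition: ∀x ∀y ¬Rxy.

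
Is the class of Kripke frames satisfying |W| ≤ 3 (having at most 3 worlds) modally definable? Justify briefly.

Not modally definable

If a class were modally definable it would be closed under disjoint unions (Goldblatt–Thomason).
Any modal formula valid on each of 4 disjoint one-world frames is valid on their disjoint union (validity is preserved under disjoint unions). Each one-world frame has |W|=1≤3, but the union has |W|=4.
Hence having at most 3 worlds is not modally definable.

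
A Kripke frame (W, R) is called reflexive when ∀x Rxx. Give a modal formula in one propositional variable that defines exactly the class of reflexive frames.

□q → q

This is reflexivity; the standard corresponding axiom is T: □q → q.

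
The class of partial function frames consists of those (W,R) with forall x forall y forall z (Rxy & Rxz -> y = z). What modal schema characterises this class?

◇s → □s

A defining formula is ◇s → □s (the CD axiom).
Suppose ◇s→□s is valid. Take Rxy, Rxz and set V(s)={y}. Then ◇s at x, so □s at x, so s at z, i.e. z=y.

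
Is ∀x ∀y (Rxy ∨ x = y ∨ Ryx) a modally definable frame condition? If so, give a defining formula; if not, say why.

Any modally definable frame class is closed under disjoint unions.
Take 3 disjoint single-world reflexive frames: each is trivially connected, but their disjoint union has 3 worlds with no edge between distinct components, so it is not connected.
Hence connectedness of R is not modally definable.

Not modally definable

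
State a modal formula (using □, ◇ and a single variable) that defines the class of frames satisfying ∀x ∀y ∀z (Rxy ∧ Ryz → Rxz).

This is transitivity; the standard corresponding axiom is 4: □p → □□p.

□p → □□p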